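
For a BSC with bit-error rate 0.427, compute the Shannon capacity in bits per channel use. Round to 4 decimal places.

0.0154 bits

Binary symmetric channel: C = 1 − h₂(ε) where h₂ is the binary entropy function.
h₂(0.427) = −0.427·log₂0.427 − 0.573·log₂0.573 = 0.9846.
C = 1 − 0.9846 = 0.0154 bits per channel use.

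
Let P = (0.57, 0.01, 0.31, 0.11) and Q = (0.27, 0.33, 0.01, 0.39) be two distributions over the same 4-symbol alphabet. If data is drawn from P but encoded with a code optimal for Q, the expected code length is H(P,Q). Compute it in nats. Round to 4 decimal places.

2.2886 nats

H(P,Q) = −Σ p·ln q.
  −0.57·ln(0.27) = 0.74632
  −0.01·ln(0.33) = 0.01109
  −0.31·ln(0.01) = 1.42760
  −0.11·ln(0.39) = 0.10358
H(P,Q) = 2.2886 nats.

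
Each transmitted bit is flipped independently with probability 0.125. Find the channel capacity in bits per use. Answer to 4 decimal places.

0.4564 bits

Binary symmetric channel: C = 1 − h₂(ε) where h₂ is the binary entropy function.
h₂(0.125) = −0.125·log₂0.125 − 0.875·log₂0.875 = 0.5436.
C = 1 − 0.5436 = 0.4564 bits per channel use.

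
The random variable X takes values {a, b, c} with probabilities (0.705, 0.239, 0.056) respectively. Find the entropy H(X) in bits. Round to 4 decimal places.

1.0819 bits

H(X) = −Σ p·log₂ p.
  −(0.705)·log₂(0.705) = 0.35553
  −(0.239)·log₂(0.239) = 0.49352
  −(0.056)·log₂(0.056) = 0.23287
Sum: 0.35553 + 0.49352 + 0.23287 = 1.0819 bits.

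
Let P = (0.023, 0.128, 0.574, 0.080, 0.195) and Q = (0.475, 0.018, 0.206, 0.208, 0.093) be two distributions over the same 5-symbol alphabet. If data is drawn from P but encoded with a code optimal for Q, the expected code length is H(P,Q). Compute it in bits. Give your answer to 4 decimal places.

H(P,Q) = −Σ p·log₂ q.
  −0.023·log₂(0.475) = 0.02470
  −0.128·log₂(0.018) = 0.74187
  −0.574·log₂(0.206) = 1.30831
  −0.080·log₂(0.208) = 0.18123
  −0.195·log₂(0.093) = 0.66819
H(P,Q) = 2.9243 bits.

2.9243 bits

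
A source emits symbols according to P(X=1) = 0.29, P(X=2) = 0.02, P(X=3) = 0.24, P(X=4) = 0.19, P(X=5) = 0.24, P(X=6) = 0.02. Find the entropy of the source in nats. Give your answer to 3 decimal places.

1.516 nats

H(X) = −Σ p·ln p.
  −(0.29)·ln(0.29) = 0.3590
  −(0.02)·ln(0.02) = 0.0782
  −(0.24)·ln(0.24) = 0.3425
  −(0.19)·ln(0.19) = 0.3155
  −(0.24)·ln(0.24) = 0.3425
  −(0.02)·ln(0.02) = 0.0782
Sum: 0.3590 + 0.0782 + 0.3425 + 0.3155 + 0.3425 + 0.0782 = 1.516 nats.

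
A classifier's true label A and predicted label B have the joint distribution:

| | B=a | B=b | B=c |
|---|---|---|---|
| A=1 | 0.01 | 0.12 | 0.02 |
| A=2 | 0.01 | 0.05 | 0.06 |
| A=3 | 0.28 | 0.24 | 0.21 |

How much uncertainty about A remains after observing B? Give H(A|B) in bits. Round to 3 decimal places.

Chain rule: H(A|B) = H(A,B) − H(B).
Marginals: p(A) = (0.1500, 0.1200, 0.7300), p(B) = (0.3000, 0.4100, 0.2900).
H(A,B) = 2.5536 bits; H(B) = 1.5664 bits.
H(A|B) = 2.5536 − 1.5664 = 0.987 bits.

0.987 bits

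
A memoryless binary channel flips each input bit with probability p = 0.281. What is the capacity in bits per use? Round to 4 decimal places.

0.1432 bits

Binary symmetric channel: C = 1 − h₂(ε) where h₂ is the binary entropy function.
h₂(0.281) = −0.281·log₂0.281 − 0.719·log₂0.719 = 0.8568.
C = 1 − 0.8568 = 0.1432 bits per channel use.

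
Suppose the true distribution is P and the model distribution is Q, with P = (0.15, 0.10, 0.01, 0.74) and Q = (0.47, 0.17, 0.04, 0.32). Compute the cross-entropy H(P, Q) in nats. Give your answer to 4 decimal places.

1.1658 nats

H(P,Q) = −Σ p·ln q.
  −0.15·ln(0.47) = 0.11325
  −0.10·ln(0.17) = 0.17720
  −0.01·ln(0.04) = 0.03219
  −0.74·ln(0.32) = 0.84318
H(P,Q) = 1.1658 nats.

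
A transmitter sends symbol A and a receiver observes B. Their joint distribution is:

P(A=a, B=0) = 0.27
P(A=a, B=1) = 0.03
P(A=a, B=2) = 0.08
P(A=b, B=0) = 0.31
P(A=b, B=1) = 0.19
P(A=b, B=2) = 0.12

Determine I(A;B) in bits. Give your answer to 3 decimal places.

Marginals: p(A) = (0.3800, 0.6200), p(B) = (0.5800, 0.2200, 0.2000).
I(A;B) = H(A) + H(B) − H(A,B).
H(A) = 0.9580, H(B) = 1.4008, H(A,B) = 2.2994.
I(A;B) = 0.9580 + 1.4008 − 2.2994 = 0.059 bits.

0.059 bits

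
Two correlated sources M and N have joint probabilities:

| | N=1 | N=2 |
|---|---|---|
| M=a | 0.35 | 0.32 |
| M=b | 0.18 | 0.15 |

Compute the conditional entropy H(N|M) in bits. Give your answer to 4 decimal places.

Marginals: p(M) = (0.6700, 0.3300), p(N) = (0.5300, 0.4700).
H(N|M) = Σ p(M) · H(N|M=·).
  M=a: p=0.6700, H(N|M=a) = 0.9986
  M=b: p=0.3300, H(N|M=b) = 0.9940
Weighted sum = 0.9971 bits.

0.9971 bits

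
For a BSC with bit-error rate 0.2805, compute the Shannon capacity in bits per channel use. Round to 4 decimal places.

0.1439 bits

Binary symmetric channel: C = 1 − h₂(ε) where h₂ is the binary entropy function.
h₂(0.2805) = −0.2805·log₂0.2805 − 0.7195·log₂0.7195 = 0.8561.
C = 1 − 0.8561 = 0.1439 bits per channel use.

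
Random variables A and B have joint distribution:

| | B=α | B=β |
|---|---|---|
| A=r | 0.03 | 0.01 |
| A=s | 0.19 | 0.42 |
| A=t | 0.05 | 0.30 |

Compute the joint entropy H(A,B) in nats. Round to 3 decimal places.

1.342 nats

H(A,B) = −Σ p(x,y)·ln p(x,y) over all 6 cells.
  cell (r,α): −0.03·ln0.03 = 0.1052
  cell (r,β): −0.01·ln0.01 = 0.0461
  cell (s,α): −0.19·ln0.19 = 0.3155
  cell (s,β): −0.42·ln0.42 = 0.3644
  cell (t,α): −0.05·ln0.05 = 0.1498
  cell (t,β): −0.30·ln0.30 = 0.3612
Sum = 1.342 nats.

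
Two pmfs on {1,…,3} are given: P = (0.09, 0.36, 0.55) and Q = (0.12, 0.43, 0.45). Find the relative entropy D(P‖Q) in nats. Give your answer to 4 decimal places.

0.0205 nats

D(P‖Q) = Σ p·ln(p/q).
  0.09·ln(0.09/0.12) = -0.02589
  0.36·ln(0.36/0.43) = -0.06397
  0.55·ln(0.55/0.45) = 0.11037
D(P‖Q) = 0.0205 nats.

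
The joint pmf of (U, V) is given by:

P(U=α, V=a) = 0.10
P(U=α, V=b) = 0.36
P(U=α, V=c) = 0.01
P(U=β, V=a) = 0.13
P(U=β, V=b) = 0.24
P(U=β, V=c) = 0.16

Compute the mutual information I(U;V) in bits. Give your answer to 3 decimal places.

Marginals: p(U) = (0.4700, 0.5300), p(V) = (0.2300, 0.6000, 0.1700).
I(U;V) = H(U) + H(V) − H(U,V).
H(U) = 0.9974, H(V) = 1.3644, H(U,V) = 2.2290.
I(U;V) = 0.9974 + 1.3644 − 2.2290 = 0.133 bits.

0.133 bits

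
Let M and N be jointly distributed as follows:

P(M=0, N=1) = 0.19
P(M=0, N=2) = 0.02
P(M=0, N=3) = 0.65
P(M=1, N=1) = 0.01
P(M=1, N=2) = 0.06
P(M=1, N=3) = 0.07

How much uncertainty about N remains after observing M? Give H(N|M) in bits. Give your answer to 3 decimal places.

Marginals: p(M) = (0.8600, 0.1400), p(N) = (0.2000, 0.0800, 0.7200).
H(N|M) = Σ p(M) · H(N|M=·).
  M=0: p=0.8600, H(N|M=0) = 0.9127
  M=1: p=0.1400, H(N|M=1) = 1.2958
Weighted sum = 0.966 bits.

0.966 bits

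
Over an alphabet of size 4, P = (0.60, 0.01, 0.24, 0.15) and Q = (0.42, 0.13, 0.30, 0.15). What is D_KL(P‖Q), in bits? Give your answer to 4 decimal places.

D(P‖Q) = Σ p·log₂(p/q).
  0.60·log₂(0.60/0.42) = 0.30874
  0.01·log₂(0.01/0.13) = -0.03700
  0.24·log₂(0.24/0.30) = -0.07726
  0.15·log₂(0.15/0.15) = 0.00000
D(P‖Q) = 0.1945 bits.

0.1945 bits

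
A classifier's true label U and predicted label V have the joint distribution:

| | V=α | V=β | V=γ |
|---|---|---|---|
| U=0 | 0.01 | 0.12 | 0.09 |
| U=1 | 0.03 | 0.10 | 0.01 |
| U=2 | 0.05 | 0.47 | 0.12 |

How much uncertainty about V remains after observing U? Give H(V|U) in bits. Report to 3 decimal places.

Marginals: p(U) = (0.2200, 0.1400, 0.6400), p(V) = (0.0900, 0.6900, 0.2200).
H(V|U) = Σ p(U) · H(V|U=·).
  U=0: p=0.2200, H(V|U=0) = 1.2072
  U=1: p=0.1400, H(V|U=1) = 1.0949
  U=2: p=0.6400, H(V|U=2) = 1.0673
Weighted sum = 1.102 bits.

1.102 bits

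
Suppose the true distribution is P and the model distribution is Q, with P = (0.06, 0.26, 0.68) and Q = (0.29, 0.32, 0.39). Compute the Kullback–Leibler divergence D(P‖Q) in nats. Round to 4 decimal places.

0.2295 nats

D(P‖Q) = Σ p·ln(p/q).
  0.06·ln(0.06/0.29) = -0.09453
  0.26·ln(0.26/0.32) = -0.05399
  0.68·ln(0.68/0.39) = 0.37804
D(P‖Q) = 0.2295 nats.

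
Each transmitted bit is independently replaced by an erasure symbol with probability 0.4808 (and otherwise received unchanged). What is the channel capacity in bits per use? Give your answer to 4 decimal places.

Binary erasure channel: capacity C = 1 − ε.
C = 1 − 0.4808 = 0.5192 bits per channel use.

0.5192 bits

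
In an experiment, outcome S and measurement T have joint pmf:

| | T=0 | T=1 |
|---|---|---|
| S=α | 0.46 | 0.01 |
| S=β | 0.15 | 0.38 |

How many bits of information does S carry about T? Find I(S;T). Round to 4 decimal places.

0.4394 bits

Marginals: p(S) = (0.4700, 0.5300), p(T) = (0.6100, 0.3900).
I(S;T) = Σ p(x,y)·log₂[p(x,y)/(p(x)p(y))].
  (α,0): 0.46·log₂(1.6045) = 0.31376
  (α,1): 0.01·log₂(0.0546) = -0.04196
  (β,0): 0.15·log₂(0.4640) = -0.16619
  (β,1): 0.38·log₂(1.8384) = 0.33382
Sum = 0.4394 bits.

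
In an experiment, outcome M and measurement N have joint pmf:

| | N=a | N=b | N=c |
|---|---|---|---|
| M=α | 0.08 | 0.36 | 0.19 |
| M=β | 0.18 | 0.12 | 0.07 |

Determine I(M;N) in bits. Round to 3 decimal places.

Marginals: p(M) = (0.6300, 0.3700), p(N) = (0.2600, 0.4800, 0.2600).
I(M;N) = H(M) + H(N) − H(M,N).
H(M) = 0.9507, H(N) = 1.5188, H(M,N) = 2.3583.
I(M;N) = 0.9507 + 1.5188 − 2.3583 = 0.111 bits.

0.111 bits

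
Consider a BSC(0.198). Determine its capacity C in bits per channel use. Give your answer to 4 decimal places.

0.2821 bits

Binary symmetric channel: C = 1 − h₂(ε) where h₂ is the binary entropy function.
h₂(0.198) = −0.198·log₂0.198 − 0.802·log₂0.802 = 0.7179.
C = 1 − 0.7179 = 0.2821 bits per channel use.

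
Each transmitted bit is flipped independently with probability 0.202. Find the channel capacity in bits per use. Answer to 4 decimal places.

Binary symmetric channel: C = 1 − h₂(ε) where h₂ is the binary entropy function.
h₂(0.202) = −0.202·log₂0.202 − 0.798·log₂0.798 = 0.7259.
C = 1 − 0.7259 = 0.2741 bits per channel use.

0.2741 bits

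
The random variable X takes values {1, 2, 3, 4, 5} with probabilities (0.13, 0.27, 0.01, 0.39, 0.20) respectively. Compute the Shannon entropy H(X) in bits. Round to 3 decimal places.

1.953 bits

H(X) = −Σ p·log₂ p.
  −(0.13)·log₂(0.13) = 0.3826
  −(0.27)·log₂(0.27) = 0.5100
  −(0.01)·log₂(0.01) = 0.0664
  −(0.39)·log₂(0.39) = 0.5298
  −(0.20)·log₂(0.20) = 0.4644
Sum: 0.3826 + 0.5100 + 0.0664 + 0.5298 + 0.4644 = 1.953 bits.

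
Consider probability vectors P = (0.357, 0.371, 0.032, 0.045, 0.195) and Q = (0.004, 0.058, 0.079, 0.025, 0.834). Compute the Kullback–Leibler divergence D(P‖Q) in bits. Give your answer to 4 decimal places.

D(P‖Q) = Σ p·log₂(p/q).
  0.357·log₂(0.357/0.004) = 2.31328
  0.371·log₂(0.371/0.058) = 0.99328
  0.032·log₂(0.032/0.079) = -0.04172
  0.045·log₂(0.045/0.025) = 0.03816
  0.195·log₂(0.195/0.834) = -0.40883
D(P‖Q) = 2.8942 bits.

2.8942 bits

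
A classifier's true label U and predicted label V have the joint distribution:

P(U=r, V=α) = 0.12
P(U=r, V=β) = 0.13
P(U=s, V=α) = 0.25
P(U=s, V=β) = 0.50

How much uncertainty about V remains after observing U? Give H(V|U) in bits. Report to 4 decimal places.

Chain rule: H(V|U) = H(U,V) − H(U).
Marginals: p(U) = (0.2500, 0.7500), p(V) = (0.3700, 0.6300).
H(U,V) = 1.7497 bits; H(U) = 0.8113 bits.
H(V|U) = 1.7497 − 0.8113 = 0.9384 bits.

0.9384 bits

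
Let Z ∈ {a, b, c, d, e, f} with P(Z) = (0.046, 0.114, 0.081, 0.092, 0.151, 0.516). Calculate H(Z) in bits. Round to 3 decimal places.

H(Z) = −Σ p·log₂ p.
  −(0.046)·log₂(0.046) = 0.2043
  −(0.114)·log₂(0.114) = 0.3571
  −(0.081)·log₂(0.081) = 0.2937
  −(0.092)·log₂(0.092) = 0.3167
  −(0.151)·log₂(0.151) = 0.4118
  −(0.516)·log₂(0.516) = 0.4926
Sum: 0.2043 + 0.3571 + 0.2937 + 0.3167 + 0.4118 + 0.4926 = 2.076 bits.

2.076 bits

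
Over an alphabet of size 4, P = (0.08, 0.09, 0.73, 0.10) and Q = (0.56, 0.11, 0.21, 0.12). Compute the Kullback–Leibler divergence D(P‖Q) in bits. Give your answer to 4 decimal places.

1.0352 bits

D(P‖Q) = Σ p·log₂(p/q).
  0.08·log₂(0.08/0.56) = -0.22459
  0.09·log₂(0.09/0.11) = -0.02606
  0.73·log₂(0.73/0.21) = 1.31218
  0.10·log₂(0.10/0.12) = -0.02630
D(P‖Q) = 1.0352 bits.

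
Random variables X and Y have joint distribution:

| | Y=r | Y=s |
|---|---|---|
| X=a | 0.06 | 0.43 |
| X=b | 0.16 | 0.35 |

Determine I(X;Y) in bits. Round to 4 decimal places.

0.0397 bits

Marginals: p(X) = (0.4900, 0.5100), p(Y) = (0.2200, 0.7800).
I(X;Y) = H(X) + H(Y) − H(X,Y).
H(X) = 0.9997, H(Y) = 0.7602, H(X,Y) = 1.7202.
I(X;Y) = 0.9997 + 0.7602 − 1.7202 = 0.0397 bits.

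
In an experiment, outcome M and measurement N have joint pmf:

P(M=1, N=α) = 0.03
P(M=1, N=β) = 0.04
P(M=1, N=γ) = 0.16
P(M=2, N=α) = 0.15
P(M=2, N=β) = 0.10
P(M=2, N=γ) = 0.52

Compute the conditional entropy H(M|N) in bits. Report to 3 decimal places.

Chain rule: H(M|N) = H(M,N) − H(N).
Marginals: p(M) = (0.2300, 0.7700), p(N) = (0.1800, 0.1400, 0.6800).
H(M,N) = 1.9939 bits; H(N) = 1.2208 bits.
H(M|N) = 1.9939 − 1.2208 = 0.773 bits.

0.773 bits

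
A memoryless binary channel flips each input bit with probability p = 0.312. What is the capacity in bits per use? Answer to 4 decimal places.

Binary symmetric channel: C = 1 − h₂(ε) where h₂ is the binary entropy function.
h₂(0.312) = −0.312·log₂0.312 − 0.688·log₂0.688 = 0.8955.
C = 1 − 0.8955 = 0.1045 bits per channel use.

0.1045 bits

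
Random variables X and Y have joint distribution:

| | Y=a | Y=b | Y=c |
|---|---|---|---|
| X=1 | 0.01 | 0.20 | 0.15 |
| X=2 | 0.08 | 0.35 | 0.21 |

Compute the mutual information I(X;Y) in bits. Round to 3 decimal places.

0.025 bits

Marginals: p(X) = (0.3600, 0.6400), p(Y) = (0.0900, 0.5500, 0.3600).
I(X;Y) = H(X) + H(Y) − H(X,Y).
H(X) = 0.9427, H(Y) = 1.3176, H(X,Y) = 2.2358.
I(X;Y) = 0.9427 + 1.3176 − 2.2358 = 0.025 bits.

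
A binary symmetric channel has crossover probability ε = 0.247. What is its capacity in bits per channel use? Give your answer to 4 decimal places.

Binary symmetric channel: C = 1 − h₂(ε) where h₂ is the binary entropy function.
h₂(0.247) = −0.247·log₂0.247 − 0.753·log₂0.753 = 0.8065.
C = 1 − 0.8065 = 0.1935 bits per channel use.

0.1935 bits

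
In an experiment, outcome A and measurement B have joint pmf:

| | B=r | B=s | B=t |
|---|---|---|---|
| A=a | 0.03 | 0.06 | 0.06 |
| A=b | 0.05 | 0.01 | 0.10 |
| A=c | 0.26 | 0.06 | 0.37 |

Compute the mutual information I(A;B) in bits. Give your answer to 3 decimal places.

Marginals: p(A) = (0.1500, 0.1600, 0.6900), p(B) = (0.3400, 0.1300, 0.5300).
I(A;B) = Σ p(x,y)·log₂[p(x,y)/(p(x)p(y))].
  (a,r): 0.03·log₂(0.5882) = -0.0230
  (a,s): 0.06·log₂(3.0769) = 0.0973
  (a,t): 0.06·log₂(0.7547) = -0.0244
  (b,r): 0.05·log₂(0.9191) = -0.0061
  (b,s): 0.01·log₂(0.4808) = -0.0106
  (b,t): 0.10·log₂(1.1792) = 0.0238
  (c,r): 0.26·log₂(1.1083) = 0.0386
  (c,s): 0.06·log₂(0.6689) = -0.0348
  (c,t): 0.37·log₂(1.0118) = 0.0062
Sum = 0.067 bits.

0.067 bits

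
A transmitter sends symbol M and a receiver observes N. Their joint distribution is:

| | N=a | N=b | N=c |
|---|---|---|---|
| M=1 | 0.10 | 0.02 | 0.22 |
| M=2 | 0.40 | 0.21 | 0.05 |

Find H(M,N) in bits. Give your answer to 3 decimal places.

H(M,N) = −Σ p(x,y)·log₂ p(x,y) over all 6 cells.
  cell (1,a): −0.10·log₂0.10 = 0.3322
  cell (1,b): −0.02·log₂0.02 = 0.1129
  cell (1,c): −0.22·log₂0.22 = 0.4806
  cell (2,a): −0.40·log₂0.40 = 0.5288
  cell (2,b): −0.21·log₂0.21 = 0.4728
  cell (2,c): −0.05·log₂0.05 = 0.2161
Sum = 2.143 bits.

2.143 bits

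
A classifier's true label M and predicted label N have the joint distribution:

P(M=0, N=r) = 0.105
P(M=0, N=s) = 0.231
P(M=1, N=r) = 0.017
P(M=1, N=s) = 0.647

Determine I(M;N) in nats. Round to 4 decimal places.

0.0831 nats

Marginals: p(M) = (0.3360, 0.6640), p(N) = (0.1220, 0.8780).
I(M;N) = H(M) + H(N) − H(M,N).
H(M) = 0.6383, H(N) = 0.3709, H(M,N) = 0.9261.
I(M;N) = 0.6383 + 0.3709 − 0.9261 = 0.0831 nats.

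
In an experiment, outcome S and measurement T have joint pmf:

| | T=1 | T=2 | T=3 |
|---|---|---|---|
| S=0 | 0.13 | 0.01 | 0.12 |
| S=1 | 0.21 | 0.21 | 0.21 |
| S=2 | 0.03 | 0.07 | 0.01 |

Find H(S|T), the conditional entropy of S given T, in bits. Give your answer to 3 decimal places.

Chain rule: H(S|T) = H(S,T) − H(T).
Marginals: p(S) = (0.2600, 0.6300, 0.1100), p(T) = (0.3700, 0.2900, 0.3400).
H(S,T) = 2.7214 bits; H(T) = 1.5778 bits.
H(S|T) = 2.7214 − 1.5778 = 1.144 bits.

1.144 bits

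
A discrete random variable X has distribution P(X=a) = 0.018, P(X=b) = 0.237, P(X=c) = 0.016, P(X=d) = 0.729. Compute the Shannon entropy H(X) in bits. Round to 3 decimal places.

H(X) = −Σ p·log₂ p.
  −(0.018)·log₂(0.018) = 0.1043
  −(0.237)·log₂(0.237) = 0.4923
  −(0.016)·log₂(0.016) = 0.0955
  −(0.729)·log₂(0.729) = 0.3324
Sum: 0.1043 + 0.4923 + 0.0955 + 0.3324 = 1.024 bits.

1.024 bits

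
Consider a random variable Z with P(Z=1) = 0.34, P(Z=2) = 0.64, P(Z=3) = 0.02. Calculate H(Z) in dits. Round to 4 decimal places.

H(Z) = −Σ p·log₁₀ p.
  −(0.34)·log₁₀(0.34) = 0.15930
  −(0.64)·log₁₀(0.64) = 0.12404
  −(0.02)·log₁₀(0.02) = 0.03398
Sum: 0.15930 + 0.12404 + 0.03398 = 0.3173 dits.

0.3173 dits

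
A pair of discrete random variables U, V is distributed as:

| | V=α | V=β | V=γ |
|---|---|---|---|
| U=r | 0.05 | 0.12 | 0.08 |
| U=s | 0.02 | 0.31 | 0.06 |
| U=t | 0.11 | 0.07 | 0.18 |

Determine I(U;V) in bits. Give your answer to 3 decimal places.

Marginals: p(U) = (0.2500, 0.3900, 0.3600), p(V) = (0.1800, 0.5000, 0.3200).
I(U;V) = Σ p(x,y)·log₂[p(x,y)/(p(x)p(y))].
  (r,α): 0.05·log₂(1.1111) = 0.0076
  (r,β): 0.12·log₂(0.9600) = -0.0071
  (r,γ): 0.08·log₂(1.0000) = 0.0000
  (s,α): 0.02·log₂(0.2849) = -0.0362
  (s,β): 0.31·log₂(1.5897) = 0.2073
  (s,γ): 0.06·log₂(0.4808) = -0.0634
  (t,α): 0.11·log₂(1.6975) = 0.0840
  (t,β): 0.07·log₂(0.3889) = -0.0954
  (t,γ): 0.18·log₂(1.5625) = 0.1159
Sum = 0.213 bits.

0.213 bits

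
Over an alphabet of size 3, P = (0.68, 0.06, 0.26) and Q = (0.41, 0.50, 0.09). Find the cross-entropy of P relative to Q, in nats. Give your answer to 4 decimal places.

1.2739 nats

H(P,Q) = −Σ p·ln q.
  −0.68·ln(0.41) = 0.60629
  −0.06·ln(0.50) = 0.04159
  −0.26·ln(0.09) = 0.62607
H(P,Q) = 1.2739 nats.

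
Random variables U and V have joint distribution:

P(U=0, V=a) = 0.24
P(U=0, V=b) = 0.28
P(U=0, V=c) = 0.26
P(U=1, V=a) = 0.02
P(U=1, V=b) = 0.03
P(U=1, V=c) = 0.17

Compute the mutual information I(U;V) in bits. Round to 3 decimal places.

Marginals: p(U) = (0.7800, 0.2200), p(V) = (0.2600, 0.3100, 0.4300).
I(U;V) = Σ p(x,y)·log₂[p(x,y)/(p(x)p(y))].
  (0,a): 0.24·log₂(1.1834) = 0.0583
  (0,b): 0.28·log₂(1.1580) = 0.0593
  (0,c): 0.26·log₂(0.7752) = -0.0955
  (1,a): 0.02·log₂(0.3497) = -0.0303
  (1,b): 0.03·log₂(0.4399) = -0.0355
  (1,c): 0.17·log₂(1.7970) = 0.1438
Sum = 0.100 bits.

0.100 bits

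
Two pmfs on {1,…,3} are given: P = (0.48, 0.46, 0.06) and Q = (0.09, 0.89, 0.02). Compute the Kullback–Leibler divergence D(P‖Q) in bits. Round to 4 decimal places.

D(P‖Q) = Σ p·log₂(p/q).
  0.48·log₂(0.48/0.09) = 1.15922
  0.46·log₂(0.46/0.89) = -0.43800
  0.06·log₂(0.06/0.02) = 0.09510
D(P‖Q) = 0.8163 bits.

0.8163 bits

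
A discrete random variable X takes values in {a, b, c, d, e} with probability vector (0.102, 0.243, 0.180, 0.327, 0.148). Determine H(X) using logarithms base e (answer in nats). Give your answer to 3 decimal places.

1.534 nats

H(X) = −Σ p·ln p.
  −(0.102)·ln(0.102) = 0.2328
  −(0.243)·ln(0.243) = 0.3438
  −(0.180)·ln(0.180) = 0.3087
  −(0.327)·ln(0.327) = 0.3655
  −(0.148)·ln(0.148) = 0.2828
Sum: 0.2328 + 0.3438 + 0.3087 + 0.3655 + 0.2828 = 1.534 nats.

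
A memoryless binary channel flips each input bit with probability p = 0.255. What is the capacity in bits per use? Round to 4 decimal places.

0.1809 bits

Binary symmetric channel: C = 1 − h₂(ε) where h₂ is the binary entropy function.
h₂(0.255) = −0.255·log₂0.255 − 0.745·log₂0.745 = 0.8191.
C = 1 − 0.8191 = 0.1809 bits per channel use.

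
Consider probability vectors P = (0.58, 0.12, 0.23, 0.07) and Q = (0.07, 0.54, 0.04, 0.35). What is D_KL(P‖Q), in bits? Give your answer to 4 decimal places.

D(P‖Q) = Σ p·log₂(p/q).
  0.58·log₂(0.58/0.07) = 1.76936
  0.12·log₂(0.12/0.54) = -0.26039
  0.23·log₂(0.23/0.04) = 0.58042
  0.07·log₂(0.07/0.35) = -0.16253
D(P‖Q) = 1.9269 bits.

1.9269 bits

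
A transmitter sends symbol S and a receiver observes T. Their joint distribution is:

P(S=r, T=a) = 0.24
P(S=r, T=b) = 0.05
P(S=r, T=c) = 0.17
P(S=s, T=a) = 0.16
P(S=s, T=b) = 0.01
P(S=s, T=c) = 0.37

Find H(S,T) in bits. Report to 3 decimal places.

H(S,T) = −Σ p(x,y)·log₂ p(x,y) over all 6 cells.
  cell (r,a): −0.24·log₂0.24 = 0.4941
  cell (r,b): −0.05·log₂0.05 = 0.2161
  cell (r,c): −0.17·log₂0.17 = 0.4346
  cell (s,a): −0.16·log₂0.16 = 0.4230
  cell (s,b): −0.01·log₂0.01 = 0.0664
  cell (s,c): −0.37·log₂0.37 = 0.5307
Sum = 2.165 bits.

2.165 bits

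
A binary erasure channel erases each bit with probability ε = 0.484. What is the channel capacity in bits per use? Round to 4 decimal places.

Binary erasure channel: capacity C = 1 − ε.
C = 1 − 0.484 = 0.5160 bits per channel use.

0.5160 bits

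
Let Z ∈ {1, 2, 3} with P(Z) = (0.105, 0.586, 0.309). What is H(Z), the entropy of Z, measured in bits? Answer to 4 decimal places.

1.3168 bits

H(Z) = −Σ p·log₂ p.
  −(0.105)·log₂(0.105) = 0.34141
  −(0.586)·log₂(0.586) = 0.45182
  −(0.309)·log₂(0.309) = 0.52355
Sum: 0.34141 + 0.45182 + 0.52355 = 1.3168 bits.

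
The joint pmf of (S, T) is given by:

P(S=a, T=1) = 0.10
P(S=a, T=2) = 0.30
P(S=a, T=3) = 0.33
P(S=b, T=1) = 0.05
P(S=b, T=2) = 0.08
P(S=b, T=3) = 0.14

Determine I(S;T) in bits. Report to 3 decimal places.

Marginals: p(S) = (0.7300, 0.2700), p(T) = (0.1500, 0.3800, 0.4700).
I(S;T) = Σ p(x,y)·log₂[p(x,y)/(p(x)p(y))].
  (a,1): 0.10·log₂(0.9132) = -0.0131
  (a,2): 0.30·log₂(1.0815) = 0.0339
  (a,3): 0.33·log₂(0.9618) = -0.0185
  (b,1): 0.05·log₂(1.2346) = 0.0152
  (b,2): 0.08·log₂(0.7797) = -0.0287
  (b,3): 0.14·log₂(1.1032) = 0.0198
Sum = 0.009 bits.

0.009 bits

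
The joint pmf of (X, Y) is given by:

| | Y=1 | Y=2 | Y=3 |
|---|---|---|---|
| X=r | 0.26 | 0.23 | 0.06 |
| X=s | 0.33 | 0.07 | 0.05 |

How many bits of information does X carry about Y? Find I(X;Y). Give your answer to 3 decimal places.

0.064 bits

Marginals: p(X) = (0.5500, 0.4500), p(Y) = (0.5900, 0.3000, 0.1100).
I(X;Y) = H(X) + H(Y) − H(X,Y).
H(X) = 0.9928, H(Y) = 1.3205, H(X,Y) = 2.2490.
I(X;Y) = 0.9928 + 1.3205 − 2.2490 = 0.064 bits.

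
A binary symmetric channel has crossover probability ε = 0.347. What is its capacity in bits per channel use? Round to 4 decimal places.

0.0686 bits

Binary symmetric channel: C = 1 − h₂(ε) where h₂ is the binary entropy function.
h₂(0.347) = −0.347·log₂0.347 − 0.653·log₂0.653 = 0.9314.
C = 1 − 0.9314 = 0.0686 bits per channel use.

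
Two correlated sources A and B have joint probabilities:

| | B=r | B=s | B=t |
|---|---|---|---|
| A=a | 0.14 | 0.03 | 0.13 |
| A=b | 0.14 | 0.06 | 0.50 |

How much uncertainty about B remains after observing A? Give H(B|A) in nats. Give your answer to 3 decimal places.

0.825 nats

Marginals: p(A) = (0.3000, 0.7000), p(B) = (0.2800, 0.0900, 0.6300).
H(B|A) = Σ p(A) · H(B|A=·).
  A=a: p=0.3000, H(B|A=a) = 0.9483
  A=b: p=0.7000, H(B|A=b) = 0.7728
Weighted sum = 0.825 nats.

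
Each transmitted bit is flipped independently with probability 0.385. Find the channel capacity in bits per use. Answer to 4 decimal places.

Binary symmetric channel: C = 1 − h₂(ε) where h₂ is the binary entropy function.
h₂(0.385) = −0.385·log₂0.385 − 0.615·log₂0.615 = 0.9615.
C = 1 − 0.9615 = 0.0385 bits per channel use.

0.0385 bits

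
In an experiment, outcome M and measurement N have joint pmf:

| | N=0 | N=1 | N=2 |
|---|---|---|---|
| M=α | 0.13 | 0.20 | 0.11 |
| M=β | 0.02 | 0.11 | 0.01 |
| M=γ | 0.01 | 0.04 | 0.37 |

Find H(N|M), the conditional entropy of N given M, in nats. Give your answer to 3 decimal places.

Chain rule: H(N|M) = H(M,N) − H(M).
Marginals: p(M) = (0.4400, 0.1400, 0.4200), p(N) = (0.1600, 0.3500, 0.4900).
H(M,N) = 1.7397 nats; H(M) = 1.0008 nats.
H(N|M) = 1.7397 − 1.0008 = 0.739 nats.

0.739 nats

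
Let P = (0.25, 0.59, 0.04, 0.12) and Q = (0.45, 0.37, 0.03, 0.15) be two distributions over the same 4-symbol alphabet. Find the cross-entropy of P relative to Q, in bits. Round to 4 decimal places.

1.6651 bits

H(P,Q) = −Σ p·log₂ q.
  −0.25·log₂(0.45) = 0.28800
  −0.59·log₂(0.37) = 0.84630
  −0.04·log₂(0.03) = 0.20236
  −0.12·log₂(0.15) = 0.32844
H(P,Q) = 1.6651 bits.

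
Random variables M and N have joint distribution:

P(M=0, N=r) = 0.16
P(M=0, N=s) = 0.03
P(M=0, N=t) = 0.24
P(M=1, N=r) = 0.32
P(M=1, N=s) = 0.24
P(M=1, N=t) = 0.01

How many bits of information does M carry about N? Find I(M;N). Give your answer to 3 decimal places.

0.349 bits

Marginals: p(M) = (0.4300, 0.5700), p(N) = (0.4800, 0.2700, 0.2500).
I(M;N) = Σ p(x,y)·log₂[p(x,y)/(p(x)p(y))].
  (0,r): 0.16·log₂(0.7752) = -0.0588
  (0,s): 0.03·log₂(0.2584) = -0.0586
  (0,t): 0.24·log₂(2.2326) = 0.2781
  (1,r): 0.32·log₂(1.1696) = 0.0723
  (1,s): 0.24·log₂(1.5595) = 0.1538
  (1,t): 0.01·log₂(0.0702) = -0.0383
Sum = 0.349 bits.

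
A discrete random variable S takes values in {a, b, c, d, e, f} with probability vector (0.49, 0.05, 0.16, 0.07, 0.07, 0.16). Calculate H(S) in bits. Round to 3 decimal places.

2.104 bits

H(S) = −Σ p·log₂ p.
  −(0.49)·log₂(0.49) = 0.5043
  −(0.05)·log₂(0.05) = 0.2161
  −(0.16)·log₂(0.16) = 0.4230
  −(0.07)·log₂(0.07) = 0.2686
  −(0.07)·log₂(0.07) = 0.2686
  −(0.16)·log₂(0.16) = 0.4230
Sum: 0.5043 + 0.2161 + 0.4230 + 0.2686 + 0.2686 + 0.4230 = 2.104 bits.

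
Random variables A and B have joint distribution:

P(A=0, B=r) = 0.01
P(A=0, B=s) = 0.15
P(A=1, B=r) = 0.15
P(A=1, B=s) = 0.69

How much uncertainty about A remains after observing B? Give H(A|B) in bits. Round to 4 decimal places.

0.6226 bits

Chain rule: H(A|B) = H(A,B) − H(B).
Marginals: p(A) = (0.1600, 0.8400), p(B) = (0.1600, 0.8400).
H(A,B) = 1.2569 bits; H(B) = 0.6343 bits.
H(A|B) = 1.2569 − 0.6343 = 0.6226 bits.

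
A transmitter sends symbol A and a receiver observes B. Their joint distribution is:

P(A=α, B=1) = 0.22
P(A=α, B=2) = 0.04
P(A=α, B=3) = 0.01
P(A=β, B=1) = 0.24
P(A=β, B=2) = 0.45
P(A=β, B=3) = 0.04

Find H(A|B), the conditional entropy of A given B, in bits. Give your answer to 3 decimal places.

0.695 bits

Marginals: p(A) = (0.2700, 0.7300), p(B) = (0.4600, 0.4900, 0.0500).
H(A|B) = Σ p(B) · H(A|B=·).
  B=1: p=0.4600, H(A|B=1) = 0.9986
  B=2: p=0.4900, H(A|B=2) = 0.4079
  B=3: p=0.0500, H(A|B=3) = 0.7219
Weighted sum = 0.695 bits.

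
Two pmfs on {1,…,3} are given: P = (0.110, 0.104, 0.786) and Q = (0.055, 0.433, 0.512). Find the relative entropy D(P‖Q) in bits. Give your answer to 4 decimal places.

0.3820 bits

D(P‖Q) = Σ p·log₂(p/q).
  0.110·log₂(0.110/0.055) = 0.11000
  0.104·log₂(0.104/0.433) = -0.21401
  0.786·log₂(0.786/0.512) = 0.48605
D(P‖Q) = 0.3820 bits.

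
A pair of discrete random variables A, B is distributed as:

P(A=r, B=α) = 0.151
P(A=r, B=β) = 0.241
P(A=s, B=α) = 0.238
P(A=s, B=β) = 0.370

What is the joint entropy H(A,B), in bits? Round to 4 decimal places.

1.9302 bits

H(A,B) = −Σ p(x,y)·log₂ p(x,y) over all 4 cells.
  cell (r,α): −0.151·log₂0.151 = 0.41183
  cell (r,β): −0.241·log₂0.241 = 0.49475
  cell (s,α): −0.238·log₂0.238 = 0.49289
  cell (s,β): −0.370·log₂0.370 = 0.53073
Sum = 1.9302 bits.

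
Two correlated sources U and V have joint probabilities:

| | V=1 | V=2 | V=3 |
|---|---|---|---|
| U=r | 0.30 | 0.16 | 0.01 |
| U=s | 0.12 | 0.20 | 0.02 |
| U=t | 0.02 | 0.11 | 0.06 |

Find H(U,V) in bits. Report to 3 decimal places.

2.662 bits

H(U,V) = −Σ p(x,y)·log₂ p(x,y) over all 9 cells.
  cell (r,1): −0.30·log₂0.30 = 0.5211
  cell (r,2): −0.16·log₂0.16 = 0.4230
  cell (r,3): −0.01·log₂0.01 = 0.0664
  cell (s,1): −0.12·log₂0.12 = 0.3671
  cell (s,2): −0.20·log₂0.20 = 0.4644
  cell (s,3): −0.02·log₂0.02 = 0.1129
  cell (t,1): −0.02·log₂0.02 = 0.1129
  cell (t,2): −0.11·log₂0.11 = 0.3503
  cell (t,3): −0.06·log₂0.06 = 0.2435
Sum = 2.662 bits.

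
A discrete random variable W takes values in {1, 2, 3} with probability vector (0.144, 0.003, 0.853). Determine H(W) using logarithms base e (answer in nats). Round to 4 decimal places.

H(W) = −Σ p·ln p.
  −(0.144)·ln(0.144) = 0.27906
  −(0.003)·ln(0.003) = 0.01743
  −(0.853)·ln(0.853) = 0.13562
Sum: 0.27906 + 0.01743 + 0.13562 = 0.4321 nats.

0.4321 nats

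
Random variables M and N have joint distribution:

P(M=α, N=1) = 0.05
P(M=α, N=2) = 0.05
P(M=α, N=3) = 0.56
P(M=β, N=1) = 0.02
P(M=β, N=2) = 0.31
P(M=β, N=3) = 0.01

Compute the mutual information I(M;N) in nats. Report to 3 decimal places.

0.404 nats

Marginals: p(M) = (0.6600, 0.3400), p(N) = (0.0700, 0.3600, 0.5700).
I(M;N) = H(M) + H(N) − H(M,N).
H(M) = 0.6410, H(N) = 0.8744, H(M,N) = 1.1116.
I(M;N) = 0.6410 + 0.8744 − 1.1116 = 0.404 nats.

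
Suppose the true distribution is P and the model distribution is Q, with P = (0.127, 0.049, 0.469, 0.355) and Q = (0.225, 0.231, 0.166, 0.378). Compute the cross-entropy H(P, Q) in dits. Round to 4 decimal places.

H(P,Q) = −Σ p·log₁₀ q.
  −0.127·log₁₀(0.225) = 0.08227
  −0.049·log₁₀(0.231) = 0.03118
  −0.469·log₁₀(0.166) = 0.36577
  −0.355·log₁₀(0.378) = 0.14999
H(P,Q) = 0.6292 dits.

0.6292 dits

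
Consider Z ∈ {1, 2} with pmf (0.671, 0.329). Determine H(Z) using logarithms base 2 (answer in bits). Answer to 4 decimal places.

0.9139 bits

H(Z) = −Σ p·log₂ p.
  −(0.671)·log₂(0.671) = 0.38624
  −(0.329)·log₂(0.329) = 0.52766
Sum: 0.38624 + 0.52766 = 0.9139 bits.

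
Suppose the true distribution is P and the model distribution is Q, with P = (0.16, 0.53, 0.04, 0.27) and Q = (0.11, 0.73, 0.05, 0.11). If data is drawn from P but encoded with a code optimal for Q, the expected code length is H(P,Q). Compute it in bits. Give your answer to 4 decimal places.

1.7828 bits

H(P,Q) = −Σ p·log₂ q.
  −0.16·log₂(0.11) = 0.50951
  −0.53·log₂(0.73) = 0.24064
  −0.04·log₂(0.05) = 0.17288
  −0.27·log₂(0.11) = 0.85979
H(P,Q) = 1.7828 bits.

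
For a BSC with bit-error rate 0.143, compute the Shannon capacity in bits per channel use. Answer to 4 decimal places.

0.4080 bits

Binary symmetric channel: C = 1 − h₂(ε) where h₂ is the binary entropy function.
h₂(0.143) = −0.143·log₂0.143 − 0.857·log₂0.857 = 0.5920.
C = 1 − 0.5920 = 0.4080 bits per channel use.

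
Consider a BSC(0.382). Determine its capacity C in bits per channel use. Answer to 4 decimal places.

0.0406 bits

Binary symmetric channel: C = 1 − h₂(ε) where h₂ is the binary entropy function.
h₂(0.382) = −0.382·log₂0.382 − 0.618·log₂0.618 = 0.9594.
C = 1 − 0.9594 = 0.0406 bits per channel use.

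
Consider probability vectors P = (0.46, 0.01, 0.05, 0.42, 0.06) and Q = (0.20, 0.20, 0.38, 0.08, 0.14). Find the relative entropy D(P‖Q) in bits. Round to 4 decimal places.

1.2947 bits

D(P‖Q) = Σ p·log₂(p/q).
  0.46·log₂(0.46/0.20) = 0.55275
  0.01·log₂(0.01/0.20) = -0.04322
  0.05·log₂(0.05/0.38) = -0.14630
  0.42·log₂(0.42/0.08) = 1.00477
  0.06·log₂(0.06/0.14) = -0.07334
D(P‖Q) = 1.2947 bits.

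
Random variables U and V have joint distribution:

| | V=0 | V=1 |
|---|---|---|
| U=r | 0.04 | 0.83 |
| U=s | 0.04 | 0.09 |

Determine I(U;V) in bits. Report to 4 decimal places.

0.0523 bits

Marginals: p(U) = (0.8700, 0.1300), p(V) = (0.0800, 0.9200).
I(U;V) = H(U) + H(V) − H(U,V).
H(U) = 0.5574, H(V) = 0.4022, H(U,V) = 0.9073.
I(U;V) = 0.5574 + 0.4022 − 0.9073 = 0.0523 bits.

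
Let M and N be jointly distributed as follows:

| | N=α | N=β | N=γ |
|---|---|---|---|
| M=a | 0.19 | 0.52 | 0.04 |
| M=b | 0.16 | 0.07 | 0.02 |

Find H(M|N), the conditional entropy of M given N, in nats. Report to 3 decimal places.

0.494 nats

Chain rule: H(M|N) = H(M,N) − H(N).
Marginals: p(M) = (0.7500, 0.2500), p(N) = (0.3500, 0.5900, 0.0600).
H(M,N) = 1.3419 nats; H(N) = 0.8475 nats.
H(M|N) = 1.3419 − 0.8475 = 0.494 nats.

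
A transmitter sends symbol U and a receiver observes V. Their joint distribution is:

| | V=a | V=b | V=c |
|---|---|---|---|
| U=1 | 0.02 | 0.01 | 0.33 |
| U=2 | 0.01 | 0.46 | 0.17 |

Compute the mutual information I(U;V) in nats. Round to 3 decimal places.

Marginals: p(U) = (0.3600, 0.6400), p(V) = (0.0300, 0.4700, 0.5000).
I(U;V) = Σ p(x,y)·ln[p(x,y)/(p(x)p(y))].
  (1,a): 0.02·ln(1.8519) = 0.0123
  (1,b): 0.01·ln(0.0591) = -0.0283
  (1,c): 0.33·ln(1.8333) = 0.2000
  (2,a): 0.01·ln(0.5208) = -0.0065
  (2,b): 0.46·ln(1.5293) = 0.1954
  (2,c): 0.17·ln(0.5312) = -0.1075
Sum = 0.265 nats.

0.265 nats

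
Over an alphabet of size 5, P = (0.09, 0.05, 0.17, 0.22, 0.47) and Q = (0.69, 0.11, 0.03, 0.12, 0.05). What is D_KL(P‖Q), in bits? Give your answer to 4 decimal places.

1.8158 bits

D(P‖Q) = Σ p·log₂(p/q).
  0.09·log₂(0.09/0.69) = -0.26447
  0.05·log₂(0.05/0.11) = -0.05688
  0.17·log₂(0.17/0.03) = 0.42543
  0.22·log₂(0.22/0.12) = 0.19238
  0.47·log₂(0.47/0.05) = 1.51935
D(P‖Q) = 1.8158 bits.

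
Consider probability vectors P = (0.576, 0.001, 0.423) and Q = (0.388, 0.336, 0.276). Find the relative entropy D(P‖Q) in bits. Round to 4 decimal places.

D(P‖Q) = Σ p·log₂(p/q).
  0.576·log₂(0.576/0.388) = 0.32833
  0.001·log₂(0.001/0.336) = -0.00839
  0.423·log₂(0.423/0.276) = 0.26056
D(P‖Q) = 0.5805 bits.

0.5805 bits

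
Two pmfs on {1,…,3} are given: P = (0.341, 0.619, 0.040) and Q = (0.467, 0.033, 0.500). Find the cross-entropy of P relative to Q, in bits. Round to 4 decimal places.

3.4609 bits

H(P,Q) = −Σ p·log₂ q.
  −0.341·log₂(0.467) = 0.37459
  −0.619·log₂(0.033) = 3.04634
  −0.040·log₂(0.500) = 0.04000
H(P,Q) = 3.4609 bits.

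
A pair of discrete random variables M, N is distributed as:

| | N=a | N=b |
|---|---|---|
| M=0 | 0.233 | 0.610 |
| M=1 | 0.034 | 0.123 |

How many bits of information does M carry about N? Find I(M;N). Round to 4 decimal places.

Marginals: p(M) = (0.8430, 0.1570), p(N) = (0.2670, 0.7330).
I(M;N) = Σ p(x,y)·log₂[p(x,y)/(p(x)p(y))].
  (0,a): 0.233·log₂(1.0352) = 0.01162
  (0,b): 0.610·log₂(0.9872) = -0.01135
  (1,a): 0.034·log₂(0.8111) = -0.01027
  (1,b): 0.123·log₂(1.0688) = 0.01181
Sum = 0.0018 bits.

0.0018 bits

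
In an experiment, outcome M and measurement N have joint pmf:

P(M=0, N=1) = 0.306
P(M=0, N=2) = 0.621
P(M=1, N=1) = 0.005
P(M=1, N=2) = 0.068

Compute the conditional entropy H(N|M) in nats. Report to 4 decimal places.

Chain rule: H(N|M) = H(M,N) − H(M).
Marginals: p(M) = (0.9270, 0.0730), p(N) = (0.3110, 0.6890).
H(M,N) = 0.8675 nats; H(M) = 0.2613 nats.
H(N|M) = 0.8675 − 0.2613 = 0.6062 nats.

0.6062 nats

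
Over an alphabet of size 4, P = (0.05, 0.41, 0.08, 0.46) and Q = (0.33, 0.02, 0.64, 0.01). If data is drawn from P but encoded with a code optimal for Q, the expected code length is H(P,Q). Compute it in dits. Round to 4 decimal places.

H(P,Q) = −Σ p·log₁₀ q.
  −0.05·log₁₀(0.33) = 0.02407
  −0.41·log₁₀(0.02) = 0.69658
  −0.08·log₁₀(0.64) = 0.01551
  −0.46·log₁₀(0.01) = 0.92000
H(P,Q) = 1.6562 dits.

1.6562 dits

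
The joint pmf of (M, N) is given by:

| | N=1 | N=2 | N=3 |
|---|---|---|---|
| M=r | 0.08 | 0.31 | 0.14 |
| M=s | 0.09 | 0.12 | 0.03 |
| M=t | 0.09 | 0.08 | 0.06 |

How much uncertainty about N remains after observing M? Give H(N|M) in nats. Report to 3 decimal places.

0.987 nats

Chain rule: H(N|M) = H(M,N) − H(M).
Marginals: p(M) = (0.5300, 0.2400, 0.2300), p(N) = (0.2600, 0.5100, 0.2300).
H(M,N) = 2.0043 nats; H(M) = 1.0170 nats.
H(N|M) = 2.0043 − 1.0170 = 0.987 nats.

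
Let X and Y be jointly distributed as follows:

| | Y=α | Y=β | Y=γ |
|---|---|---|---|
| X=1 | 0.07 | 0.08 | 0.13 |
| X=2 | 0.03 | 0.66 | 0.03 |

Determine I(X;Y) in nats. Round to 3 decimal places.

0.201 nats

Marginals: p(X) = (0.2800, 0.7200), p(Y) = (0.1000, 0.7400, 0.1600).
I(X;Y) = H(X) + H(Y) − H(X,Y).
H(X) = 0.5930, H(Y) = 0.7463, H(X,Y) = 1.1381.
I(X;Y) = 0.5930 + 0.7463 − 1.1381 = 0.201 nats.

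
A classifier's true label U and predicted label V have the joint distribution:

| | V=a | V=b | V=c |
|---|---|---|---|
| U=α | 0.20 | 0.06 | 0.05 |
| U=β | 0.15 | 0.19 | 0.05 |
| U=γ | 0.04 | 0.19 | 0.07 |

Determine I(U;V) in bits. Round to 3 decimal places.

0.145 bits

Marginals: p(U) = (0.3100, 0.3900, 0.3000), p(V) = (0.3900, 0.4400, 0.1700).
I(U;V) = Σ p(x,y)·log₂[p(x,y)/(p(x)p(y))].
  (α,a): 0.20·log₂(1.6543) = 0.1452
  (α,b): 0.06·log₂(0.4399) = -0.0711
  (α,c): 0.05·log₂(0.9488) = -0.0038
  (β,a): 0.15·log₂(0.9862) = -0.0030
  (β,b): 0.19·log₂(1.1072) = 0.0279
  (β,c): 0.05·log₂(0.7541) = -0.0204
  (γ,a): 0.04·log₂(0.3419) = -0.0619
  (γ,b): 0.19·log₂(1.4394) = 0.0998
  (γ,c): 0.07·log₂(1.3725) = 0.0320
Sum = 0.145 bits.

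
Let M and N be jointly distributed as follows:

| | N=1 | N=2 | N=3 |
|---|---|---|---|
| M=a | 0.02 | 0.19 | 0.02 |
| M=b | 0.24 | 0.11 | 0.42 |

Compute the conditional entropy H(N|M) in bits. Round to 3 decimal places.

Marginals: p(M) = (0.2300, 0.7700), p(N) = (0.2600, 0.3000, 0.4400).
H(N|M) = Σ p(M) · H(N|M=·).
  M=a: p=0.2300, H(N|M=a) = 0.8405
  M=b: p=0.7700, H(N|M=b) = 1.4022
Weighted sum = 1.273 bits.

1.273 bits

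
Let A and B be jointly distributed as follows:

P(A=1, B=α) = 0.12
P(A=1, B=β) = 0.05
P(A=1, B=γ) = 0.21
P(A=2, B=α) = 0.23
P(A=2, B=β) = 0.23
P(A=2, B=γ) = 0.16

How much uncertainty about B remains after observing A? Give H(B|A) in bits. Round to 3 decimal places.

Marginals: p(A) = (0.3800, 0.6200), p(B) = (0.3500, 0.2800, 0.3700).
H(B|A) = Σ p(A) · H(B|A=·).
  A=1: p=0.3800, H(B|A=1) = 1.3830
  A=2: p=0.6200, H(B|A=2) = 1.5657
Weighted sum = 1.496 bits.

1.496 bits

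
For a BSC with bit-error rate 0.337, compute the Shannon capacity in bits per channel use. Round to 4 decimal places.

Binary symmetric channel: C = 1 − h₂(ε) where h₂ is the binary entropy function.
h₂(0.337) = −0.337·log₂0.337 − 0.663·log₂0.663 = 0.9219.
C = 1 − 0.9219 = 0.0781 bits per channel use.

0.0781 bits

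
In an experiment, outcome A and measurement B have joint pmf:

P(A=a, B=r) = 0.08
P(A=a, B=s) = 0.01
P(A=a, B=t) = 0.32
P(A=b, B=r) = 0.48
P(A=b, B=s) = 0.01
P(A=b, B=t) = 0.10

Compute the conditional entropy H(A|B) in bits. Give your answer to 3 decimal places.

0.684 bits

Marginals: p(A) = (0.4100, 0.5900), p(B) = (0.5600, 0.0200, 0.4200).
H(A|B) = Σ p(B) · H(A|B=·).
  B=r: p=0.5600, H(A|B=r) = 0.5917
  B=s: p=0.0200, H(A|B=s) = 1.0000
  B=t: p=0.4200, H(A|B=t) = 0.7919
Weighted sum = 0.684 bits.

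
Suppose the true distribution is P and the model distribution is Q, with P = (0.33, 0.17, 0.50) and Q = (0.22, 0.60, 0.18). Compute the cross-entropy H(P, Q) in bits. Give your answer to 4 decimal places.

2.0831 bits

H(P,Q) = −Σ p·log₂ q.
  −0.33·log₂(0.22) = 0.72086
  −0.17·log₂(0.60) = 0.12528
  −0.50·log₂(0.18) = 1.23697
H(P,Q) = 2.0831 bits.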